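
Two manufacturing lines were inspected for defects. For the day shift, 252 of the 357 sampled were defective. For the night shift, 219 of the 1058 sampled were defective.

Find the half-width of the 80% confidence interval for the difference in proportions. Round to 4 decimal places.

0.0348

p̂₁ = 252/357 = 0.7059 and p̂₂ = 219/1058 = 0.2070.
SE₁ = √(p̂₁(1−p̂₁)/n₁) = √(0.7059·0.2941/357) = 0.02411; SE₂ = √(0.2070·0.7930/1058) = 0.01246.
Independent samples: SE of the difference = √(SE₁² + SE₂²) = √(0.0005812921 + 0.0001552516) = 0.02714.
z* for 80% confidence is 1.282, so the margin of error is 1.282 × 0.02714 = 0.03479.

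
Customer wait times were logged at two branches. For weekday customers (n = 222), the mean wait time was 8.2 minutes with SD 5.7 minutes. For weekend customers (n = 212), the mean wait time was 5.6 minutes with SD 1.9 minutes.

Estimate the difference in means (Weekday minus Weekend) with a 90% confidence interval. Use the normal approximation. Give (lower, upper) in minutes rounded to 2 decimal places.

Standard errors of each mean: 5.7/√222 = 0.3826 and 1.9/√212 = 0.1305.
SE(x̄₁ − x̄₂) = √(0.3826² + 0.1305²) = 0.4042 for independent samples with unequal variances.
With z* = 1.645, the margin is 1.645 × 0.4042 = 0.6649.
x̄₁ − x̄₂ = 8.2 − 5.6 = 2.6000; the interval is 2.6000 ± 0.6649 = (1.94, 3.26).

(1.94, 3.26)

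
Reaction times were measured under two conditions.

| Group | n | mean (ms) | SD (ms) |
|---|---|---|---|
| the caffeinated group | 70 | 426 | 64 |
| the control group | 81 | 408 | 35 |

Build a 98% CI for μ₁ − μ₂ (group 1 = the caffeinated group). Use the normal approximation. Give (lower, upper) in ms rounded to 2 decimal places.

(-1.96, 37.96)

Standard errors of each mean: 64/√70 = 7.6495 and 35/√81 = 3.8889.
SE(x̄₁ − x̄₂) = √(7.6495² + 3.8889²) = 8.5813 for independent samples with unequal variances.
With z* = 2.326, the margin is 2.326 × 8.5813 = 19.9601.
x̄₁ − x̄₂ = 426 − 408 = 18.0000; the interval is 18.0000 ± 19.9601 = (-1.96, 37.96).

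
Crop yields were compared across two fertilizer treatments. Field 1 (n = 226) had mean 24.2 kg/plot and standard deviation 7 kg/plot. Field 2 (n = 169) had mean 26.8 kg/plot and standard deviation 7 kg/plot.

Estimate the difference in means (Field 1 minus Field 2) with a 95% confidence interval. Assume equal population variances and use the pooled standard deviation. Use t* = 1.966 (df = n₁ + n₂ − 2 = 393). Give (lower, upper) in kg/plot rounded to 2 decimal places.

Pooled variance s_p² = [225·7² + 168·7²] / (226+169−2) = 49.0000, so s_p = 7.0000.
SE_diff = s_p·√(1/n₁ + 1/n₂) = 7.0000·√(1/226 + 1/169) = 0.7119.
t* = 1.966; margin = 1.966 × 0.7119 = 1.3996.
Difference = 24.2 − 26.8 = -2.6000.
-2.6000 ± 1.3996 → (-4.00, -1.20).

(-4.00, -1.20)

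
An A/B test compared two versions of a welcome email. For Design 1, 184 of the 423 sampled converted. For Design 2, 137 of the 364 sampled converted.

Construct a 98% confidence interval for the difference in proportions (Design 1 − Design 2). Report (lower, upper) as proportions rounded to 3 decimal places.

(-0.023, 0.140)

Sample proportions: 184/423 = 0.4350, 137/364 = 0.3764.
Each SE is √(p̂(1−p̂)/n): √(0.4350·0.5650/423) = 0.02410 and √(0.3764·0.6236/364) = 0.02539.
SE(p̂₁ − p̂₂) = √(SE₁² + SE₂²) = √(0.00058081 + 0.0006446521) = 0.03501, since the two samples are independent.
At 98% confidence z* = 2.326; margin = 2.326 × 0.03501 = 0.08143.
The difference is 0.4350 − 0.3764 = 0.0586, so the interval is 0.0586 ± 0.08143 = (-0.023, 0.140).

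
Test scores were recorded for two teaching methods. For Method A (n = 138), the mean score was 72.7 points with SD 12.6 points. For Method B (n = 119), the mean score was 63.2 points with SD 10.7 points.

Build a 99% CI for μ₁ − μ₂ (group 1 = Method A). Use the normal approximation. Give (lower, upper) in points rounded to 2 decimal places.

(5.76, 13.24)

Standard errors of each mean: 12.6/√138 = 1.0726 and 10.7/√119 = 0.9809.
SE(x̄₁ − x̄₂) = √(1.0726² + 0.9809²) = 1.4535 for independent samples with unequal variances.
With z* = 2.576, the margin is 2.576 × 1.4535 = 3.7442.
x̄₁ − x̄₂ = 72.7 − 63.2 = 9.5000; the interval is 9.5000 ± 3.7442 = (5.76, 13.24).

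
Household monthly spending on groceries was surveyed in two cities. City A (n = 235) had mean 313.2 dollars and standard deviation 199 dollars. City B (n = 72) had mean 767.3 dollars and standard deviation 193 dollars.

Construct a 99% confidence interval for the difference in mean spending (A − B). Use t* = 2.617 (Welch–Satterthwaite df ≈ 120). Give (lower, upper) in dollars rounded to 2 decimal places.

Standard errors of each mean: 199/√235 = 12.9813 and 193/√72 = 22.7453.
SE(x̄₁ − x̄₂) = √(12.9813² + 22.7453²) = 26.1890 for independent samples with unequal variances.
With t* = 2.617, the margin is 2.617 × 26.1890 = 68.5366.
x̄₁ − x̄₂ = 313.2 − 767.3 = -454.1000; the interval is -454.1000 ± 68.5366 = (-522.64, -385.56).

(-522.64, -385.56)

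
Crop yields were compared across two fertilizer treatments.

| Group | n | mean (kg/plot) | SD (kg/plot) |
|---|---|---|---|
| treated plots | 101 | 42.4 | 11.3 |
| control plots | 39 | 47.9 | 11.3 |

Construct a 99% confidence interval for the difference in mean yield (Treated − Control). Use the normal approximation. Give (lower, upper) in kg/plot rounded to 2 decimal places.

SE₁ = s₁/√n₁ = 11.3/√101 = 1.1244; SE₂ = 11.3/√39 = 1.8094.
Independent samples, unequal variances: SE_diff = √(SE₁² + SE₂²) = √(1.26427536 + 3.27392836) = 2.1303.
z* = 2.576, so margin of error = 2.576 × 2.1303 = 5.4877.
Difference in means = 42.4 − 47.9 = -5.5000.
-5.5000 ± 5.4877 → (-10.99, -0.01).

(-10.99, -0.01)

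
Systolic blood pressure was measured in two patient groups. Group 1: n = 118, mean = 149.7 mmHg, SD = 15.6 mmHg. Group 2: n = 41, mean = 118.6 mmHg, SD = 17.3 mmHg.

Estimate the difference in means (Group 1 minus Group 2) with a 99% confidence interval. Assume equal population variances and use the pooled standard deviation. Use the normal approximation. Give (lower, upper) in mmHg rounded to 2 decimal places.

(23.60, 38.60)

Pooled variance s_p² = [117·15.6² + 40·17.3²] / (118+41−2) = 257.6097, so s_p = 16.0502.
SE_diff = s_p·√(1/n₁ + 1/n₂) = 16.0502·√(1/118 + 1/41) = 2.9097.
z* = 2.576; margin = 2.576 × 2.9097 = 7.4954.
Difference = 149.7 − 118.6 = 31.1000.
31.1000 ± 7.4954 → (23.60, 38.60).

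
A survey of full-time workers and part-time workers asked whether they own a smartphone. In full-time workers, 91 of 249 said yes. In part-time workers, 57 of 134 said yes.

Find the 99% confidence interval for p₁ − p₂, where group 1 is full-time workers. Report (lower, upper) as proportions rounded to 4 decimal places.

p̂₁ = 91/249 = 0.3655 and p̂₂ = 57/134 = 0.4254.
SE₁ = √(p̂₁(1−p̂₁)/n₁) = √(0.3655·0.6345/249) = 0.03052; SE₂ = √(0.4254·0.5746/134) = 0.04271.
Independent samples: SE of the difference = √(SE₁² + SE₂²) = √(0.0009314704 + 0.0018241441) = 0.05249.
z* for 99% confidence is 2.576, so the margin of error is 2.576 × 0.05249 = 0.13521.
Point estimate p̂₁ − p̂₂ = 0.3655 − 0.4254 = -0.0599.
-0.0599 ± 0.13521 → (-0.1951, 0.0753).

(-0.1951, 0.0753)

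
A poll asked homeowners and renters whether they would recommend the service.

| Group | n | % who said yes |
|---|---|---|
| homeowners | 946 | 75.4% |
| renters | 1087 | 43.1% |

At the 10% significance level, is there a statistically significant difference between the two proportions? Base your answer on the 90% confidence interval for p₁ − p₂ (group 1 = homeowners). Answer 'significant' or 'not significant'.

The two standard errors are √(0.7540×0.2460/946) = 0.01400 and √(0.4310×0.5690/1087) = 0.01502.
Because the samples are independent, SE_diff = √(0.01400² + 0.01502²) = 0.02053.
Using z* = 1.645 for 90%, ME = 1.645 × 0.02053 = 0.03377.
p̂₁ − p̂₂ = 0.3230; interval 0.3230 ± 0.03377 gives (0.28923, 0.35677).
The interval (0.28923, 0.35677) does not contain 0, so the difference is significant.

significant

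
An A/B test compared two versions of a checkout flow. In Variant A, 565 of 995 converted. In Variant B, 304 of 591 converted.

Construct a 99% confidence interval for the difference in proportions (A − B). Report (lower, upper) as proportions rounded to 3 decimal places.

First, p̂₁ = 565/995 = 0.5678; p̂₂ = 304/591 = 0.5144.
The two standard errors are √(0.5678×0.4322/995) = 0.01570 and √(0.5144×0.4856/591) = 0.02056.
Because the samples are independent, SE_diff = √(0.01570² + 0.02056²) = 0.02587.
Using z* = 2.576 for 99%, ME = 2.576 × 0.02587 = 0.06664.
p̂₁ − p̂₂ = 0.0534; interval 0.0534 ± 0.06664 gives (-0.013, 0.120).

(-0.013, 0.120)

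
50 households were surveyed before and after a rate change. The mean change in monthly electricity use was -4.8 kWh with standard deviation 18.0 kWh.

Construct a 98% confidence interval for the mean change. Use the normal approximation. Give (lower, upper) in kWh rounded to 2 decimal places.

Paired design: SE = s_d/√n = 18.0/√50 = 2.5456.
z* = 2.326; margin of error = 2.326 × 2.5456 = 5.9211.
-4.8 ± 5.9211 → (-10.72, 1.12).

(-10.72, 1.12)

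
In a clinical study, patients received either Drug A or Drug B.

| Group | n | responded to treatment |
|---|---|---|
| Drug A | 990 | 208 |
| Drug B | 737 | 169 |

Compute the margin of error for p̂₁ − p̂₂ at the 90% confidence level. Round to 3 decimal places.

0.033

First, p̂₁ = 208/990 = 0.2101; p̂₂ = 169/737 = 0.2293.
The two standard errors are √(0.2101×0.7899/990) = 0.01295 and √(0.2293×0.7707/737) = 0.01548.
Because the samples are independent, SE_diff = √(0.01295² + 0.01548²) = 0.02018.
Using z* = 1.645 for 90%, ME = 1.645 × 0.02018 = 0.03320.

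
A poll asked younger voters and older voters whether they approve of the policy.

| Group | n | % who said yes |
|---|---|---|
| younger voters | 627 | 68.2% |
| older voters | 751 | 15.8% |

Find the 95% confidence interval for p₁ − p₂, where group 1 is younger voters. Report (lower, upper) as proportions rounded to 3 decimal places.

(0.479, 0.569)

Each SE is √(p̂(1−p̂)/n): √(0.6820·0.3180/627) = 0.01860 and √(0.1580·0.8420/751) = 0.01331.
SE(p̂₁ − p̂₂) = √(SE₁² + SE₂²) = √(0.00034596 + 0.0001771561) = 0.02287, since the two samples are independent.
At 95% confidence z* = 1.960; margin = 1.960 × 0.02287 = 0.04483.
The difference is 0.6820 − 0.1580 = 0.5240, so the interval is 0.5240 ± 0.04483 = (0.479, 0.569).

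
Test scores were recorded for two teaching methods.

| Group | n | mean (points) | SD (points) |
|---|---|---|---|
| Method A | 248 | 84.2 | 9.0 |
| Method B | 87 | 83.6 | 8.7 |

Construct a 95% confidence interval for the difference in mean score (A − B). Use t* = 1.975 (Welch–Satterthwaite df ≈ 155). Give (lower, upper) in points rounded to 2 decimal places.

(-1.56, 2.76)

Per-group SEs: s₁/√n₁ = 9.0/√248 = 0.5715, s₂/√n₂ = 8.7/√87 = 0.9327.
Unpooled SE of the difference: √(0.32661225 + 0.86992929) = 1.0939.
Margin of error = t* · SE = 1.975 × 1.0939 = 2.1605.
x̄₁ − x̄₂ = 84.2 − 83.6 = 0.6000.
CI: 0.6000 ± 2.1605 = (-1.56, 2.76).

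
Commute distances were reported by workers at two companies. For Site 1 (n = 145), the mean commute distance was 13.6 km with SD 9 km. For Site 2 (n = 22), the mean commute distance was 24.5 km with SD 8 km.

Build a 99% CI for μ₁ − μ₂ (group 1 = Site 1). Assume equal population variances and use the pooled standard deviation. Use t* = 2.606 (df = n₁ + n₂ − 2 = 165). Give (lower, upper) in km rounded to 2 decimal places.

(-16.19, -5.61)

s_p = √[((n₁−1)s₁² + (n₂−1)s₂²)/(n₁+n₂−2)] = √[(144·9² + 21·8²)/165] = 8.8790.
SE = 8.8790·√(1/145 + 1/22) = 2.0315.
With t* = 2.606, margin = 2.606 × 2.0315 = 5.2941.
x̄₁ − x̄₂ = 13.6 − 24.5 = -10.9000; interval -10.9000 ± 5.2941 = (-16.19, -5.61).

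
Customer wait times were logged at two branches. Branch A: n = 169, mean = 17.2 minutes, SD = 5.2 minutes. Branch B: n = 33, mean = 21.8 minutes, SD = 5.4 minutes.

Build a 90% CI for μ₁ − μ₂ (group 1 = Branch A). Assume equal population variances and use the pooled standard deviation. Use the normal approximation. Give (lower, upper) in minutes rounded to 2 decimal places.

Pooled variance s_p² = [168·5.2² + 32·5.4²] / (169+33−2) = 27.3792, so s_p = 5.2325.
SE_diff = s_p·√(1/n₁ + 1/n₂) = 5.2325·√(1/169 + 1/33) = 0.9958.
z* = 1.645; margin = 1.645 × 0.9958 = 1.6381.
Difference = 17.2 − 21.8 = -4.6000.
-4.6000 ± 1.6381 → (-6.24, -2.96).

(-6.24, -2.96)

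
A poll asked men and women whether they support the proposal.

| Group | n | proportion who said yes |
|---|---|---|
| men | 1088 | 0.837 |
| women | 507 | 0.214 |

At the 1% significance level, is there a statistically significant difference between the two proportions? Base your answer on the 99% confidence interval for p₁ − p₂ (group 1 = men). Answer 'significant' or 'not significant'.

significant

SE₁ = √(p̂₁(1−p̂₁)/n₁) = √(0.8370·0.1630/1088) = 0.01120; SE₂ = √(0.2140·0.7860/507) = 0.01821.
Independent samples: SE of the difference = √(SE₁² + SE₂²) = √(0.00012544 + 0.0003316041) = 0.02138.
z* for 99% confidence is 2.576, so the margin of error is 2.576 × 0.02138 = 0.05507.
Point estimate p̂₁ − p̂₂ = 0.8370 − 0.2140 = 0.6230.
0.6230 ± 0.05507 → (0.56793, 0.67807).
The interval (0.56793, 0.67807) does not contain 0, so the difference is significant.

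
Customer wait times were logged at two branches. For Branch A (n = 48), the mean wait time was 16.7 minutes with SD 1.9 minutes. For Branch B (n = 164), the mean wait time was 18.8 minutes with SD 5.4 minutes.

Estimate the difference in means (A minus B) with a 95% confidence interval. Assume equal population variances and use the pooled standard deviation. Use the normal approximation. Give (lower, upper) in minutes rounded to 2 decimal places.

(-3.66, -0.54)

s_p = √[((n₁−1)s₁² + (n₂−1)s₂²)/(n₁+n₂−2)] = √[(47·1.9² + 163·5.4²)/210] = 4.8417.
SE = 4.8417·√(1/48 + 1/164) = 0.7946.
With z* = 1.960, margin = 1.960 × 0.7946 = 1.5574.
x̄₁ − x̄₂ = 16.7 − 18.8 = -2.1000; interval -2.1000 ± 1.5574 = (-3.66, -0.54).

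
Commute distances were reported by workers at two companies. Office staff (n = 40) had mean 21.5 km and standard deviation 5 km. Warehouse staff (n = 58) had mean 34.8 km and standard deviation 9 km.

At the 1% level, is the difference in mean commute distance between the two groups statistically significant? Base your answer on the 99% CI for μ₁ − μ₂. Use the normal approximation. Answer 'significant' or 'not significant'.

significant

SE₁ = s₁/√n₁ = 5/√40 = 0.7906; SE₂ = 9/√58 = 1.1818.
Independent samples, unequal variances: SE_diff = √(SE₁² + SE₂²) = √(0.62504836 + 1.39665124) = 1.4219.
z* = 2.576, so margin of error = 2.576 × 1.4219 = 3.6628.
Difference in means = 21.5 − 34.8 = -13.3000.
-13.3000 ± 3.6628 → (-16.9628, -9.6372).
The interval (-16.9628, -9.6372) does not contain 0, so the difference is significant.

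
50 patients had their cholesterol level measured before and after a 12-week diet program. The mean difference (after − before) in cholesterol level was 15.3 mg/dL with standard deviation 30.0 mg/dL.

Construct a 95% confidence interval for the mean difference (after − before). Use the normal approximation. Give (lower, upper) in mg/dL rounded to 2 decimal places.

Paired design: SE = s_d/√n = 30.0/√50 = 4.2426.
z* = 1.960; margin of error = 1.960 × 4.2426 = 8.3155.
15.3 ± 8.3155 → (6.98, 23.62).

(6.98, 23.62)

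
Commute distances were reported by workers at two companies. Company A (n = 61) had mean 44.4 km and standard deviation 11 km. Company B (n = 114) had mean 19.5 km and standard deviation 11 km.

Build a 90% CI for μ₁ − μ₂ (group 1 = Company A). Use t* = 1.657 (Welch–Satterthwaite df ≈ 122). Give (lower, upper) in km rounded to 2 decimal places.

SE₁ = s₁/√n₁ = 11/√61 = 1.4084; SE₂ = 11/√114 = 1.0302.
Independent samples, unequal variances: SE_diff = √(SE₁² + SE₂²) = √(1.98359056 + 1.06131204) = 1.7450.
t* = 1.657, so margin of error = 1.657 × 1.7450 = 2.8915.
Difference in means = 44.4 − 19.5 = 24.9000.
24.9000 ± 2.8915 → (22.01, 27.79).

(22.01, 27.79)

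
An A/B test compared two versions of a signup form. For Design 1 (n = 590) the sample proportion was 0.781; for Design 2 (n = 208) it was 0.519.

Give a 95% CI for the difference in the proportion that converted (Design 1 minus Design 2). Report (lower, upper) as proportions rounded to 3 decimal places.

(0.186, 0.338)

SE₁ = √(p̂₁(1−p̂₁)/n₁) = √(0.7810·0.2190/590) = 0.01703; SE₂ = √(0.5190·0.4810/208) = 0.03464.
Independent samples: SE of the difference = √(SE₁² + SE₂²) = √(0.0002900209 + 0.0011999296) = 0.03860.
z* for 95% confidence is 1.960, so the margin of error is 1.960 × 0.03860 = 0.07566.
Point estimate p̂₁ − p̂₂ = 0.7810 − 0.5190 = 0.2620.
0.2620 ± 0.07566 → (0.186, 0.338).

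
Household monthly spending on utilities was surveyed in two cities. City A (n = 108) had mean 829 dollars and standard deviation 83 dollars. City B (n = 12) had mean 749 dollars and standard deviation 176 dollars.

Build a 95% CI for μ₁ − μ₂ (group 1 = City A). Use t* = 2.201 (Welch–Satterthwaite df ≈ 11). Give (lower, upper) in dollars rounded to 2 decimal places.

Per-group SEs: s₁/√n₁ = 83/√108 = 7.9867, s₂/√n₂ = 176/√12 = 50.8068.
Unpooled SE of the difference: √(63.78737689 + 2581.33092624) = 51.4307.
Margin of error = t* · SE = 2.201 × 51.4307 = 113.1990.
x̄₁ − x̄₂ = 829 − 749 = 80.0000.
CI: 80.0000 ± 113.1990 = (-33.20, 193.20).

(-33.20, 193.20)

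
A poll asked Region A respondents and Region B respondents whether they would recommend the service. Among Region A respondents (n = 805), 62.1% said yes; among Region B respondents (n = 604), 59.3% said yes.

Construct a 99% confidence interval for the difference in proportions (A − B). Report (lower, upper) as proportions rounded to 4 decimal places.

Each SE is √(p̂(1−p̂)/n): √(0.6210·0.3790/805) = 0.01710 and √(0.5930·0.4070/604) = 0.01999.
SE(p̂₁ − p̂₂) = √(SE₁² + SE₂²) = √(0.00029241 + 0.0003996001) = 0.02631, since the two samples are independent.
At 99% confidence z* = 2.576; margin = 2.576 × 0.02631 = 0.06777.
The difference is 0.6210 − 0.5930 = 0.0280, so the interval is 0.0280 ± 0.06777 = (-0.0398, 0.0958).

(-0.0398, 0.0958)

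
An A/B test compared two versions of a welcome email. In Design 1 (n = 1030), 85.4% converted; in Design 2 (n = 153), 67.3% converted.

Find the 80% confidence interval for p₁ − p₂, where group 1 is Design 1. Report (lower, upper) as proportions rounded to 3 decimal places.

The two standard errors are √(0.8540×0.1460/1030) = 0.01100 and √(0.6730×0.3270/153) = 0.03793.
Because the samples are independent, SE_diff = √(0.01100² + 0.03793²) = 0.03949.
Using z* = 1.282 for 80%, ME = 1.282 × 0.03949 = 0.05063.
p̂₁ − p̂₂ = 0.1810; interval 0.1810 ± 0.05063 gives (0.130, 0.232).

(0.130, 0.232)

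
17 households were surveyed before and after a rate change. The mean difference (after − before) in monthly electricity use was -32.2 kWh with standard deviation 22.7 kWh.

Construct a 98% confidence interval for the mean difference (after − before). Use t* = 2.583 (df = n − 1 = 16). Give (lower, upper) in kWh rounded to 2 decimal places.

(-46.42, -17.98)

Paired design: SE = s_d/√n = 22.7/√17 = 5.5056.
t* = 2.583; margin of error = 2.583 × 5.5056 = 14.2210.
-32.2 ± 14.2210 → (-46.42, -17.98).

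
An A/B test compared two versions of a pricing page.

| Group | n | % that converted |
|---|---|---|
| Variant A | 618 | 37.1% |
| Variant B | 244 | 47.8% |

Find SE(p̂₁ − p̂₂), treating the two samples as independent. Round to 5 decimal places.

0.03742

Each SE is √(p̂(1−p̂)/n): √(0.3710·0.6290/618) = 0.01943 and √(0.4780·0.5220/244) = 0.03198.
SE(p̂₁ − p̂₂) = √(SE₁² + SE₂²) = √(0.0003775249 + 0.0010227204) = 0.03742, since the two samples are independent.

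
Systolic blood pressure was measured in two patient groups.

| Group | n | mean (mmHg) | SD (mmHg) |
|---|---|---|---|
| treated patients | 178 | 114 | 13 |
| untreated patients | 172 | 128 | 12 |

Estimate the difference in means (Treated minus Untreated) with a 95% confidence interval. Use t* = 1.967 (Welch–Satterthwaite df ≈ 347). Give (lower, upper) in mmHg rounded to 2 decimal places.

(-16.63, -11.37)

Per-group SEs: s₁/√n₁ = 13/√178 = 0.9744, s₂/√n₂ = 12/√172 = 0.9150.
Unpooled SE of the difference: √(0.94945536 + 0.837225) = 1.3367.
Margin of error = t* · SE = 1.967 × 1.3367 = 2.6293.
x̄₁ − x̄₂ = 114 − 128 = -14.0000.
CI: -14.0000 ± 2.6293 = (-16.63, -11.37).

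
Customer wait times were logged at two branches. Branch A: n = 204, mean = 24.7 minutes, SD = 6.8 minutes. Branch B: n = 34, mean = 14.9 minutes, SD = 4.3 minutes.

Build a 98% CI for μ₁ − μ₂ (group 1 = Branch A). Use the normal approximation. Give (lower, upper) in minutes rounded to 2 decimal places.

Standard errors of each mean: 6.8/√204 = 0.4761 and 4.3/√34 = 0.7374.
SE(x̄₁ − x̄₂) = √(0.4761² + 0.7374²) = 0.8777 for independent samples with unequal variances.
With z* = 2.326, the margin is 2.326 × 0.8777 = 2.0415.
x̄₁ − x̄₂ = 24.7 − 14.9 = 9.8000; the interval is 9.8000 ± 2.0415 = (7.76, 11.84).

(7.76, 11.84)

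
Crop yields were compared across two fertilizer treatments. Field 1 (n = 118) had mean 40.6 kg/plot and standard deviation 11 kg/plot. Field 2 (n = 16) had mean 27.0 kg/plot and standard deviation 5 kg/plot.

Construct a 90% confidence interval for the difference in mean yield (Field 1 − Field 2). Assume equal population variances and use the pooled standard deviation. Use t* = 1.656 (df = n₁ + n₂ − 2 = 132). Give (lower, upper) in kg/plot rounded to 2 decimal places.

(8.97, 18.23)

Pooled variance s_p² = [117·11² + 15·5²] / (118+16−2) = 110.0909, so s_p = 10.4924.
SE_diff = s_p·√(1/n₁ + 1/n₂) = 10.4924·√(1/118 + 1/16) = 2.7953.
t* = 1.656; margin = 1.656 × 2.7953 = 4.6290.
Difference = 40.6 − 27.0 = 13.6000.
13.6000 ± 4.6290 → (8.97, 18.23).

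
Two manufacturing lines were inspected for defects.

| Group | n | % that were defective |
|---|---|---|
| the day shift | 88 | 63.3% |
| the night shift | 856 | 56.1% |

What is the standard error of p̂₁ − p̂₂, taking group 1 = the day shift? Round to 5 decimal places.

0.05411

The two standard errors are √(0.6330×0.3670/88) = 0.05138 and √(0.5610×0.4390/856) = 0.01696.
Because the samples are independent, SE_diff = √(0.05138² + 0.01696²) = 0.05411.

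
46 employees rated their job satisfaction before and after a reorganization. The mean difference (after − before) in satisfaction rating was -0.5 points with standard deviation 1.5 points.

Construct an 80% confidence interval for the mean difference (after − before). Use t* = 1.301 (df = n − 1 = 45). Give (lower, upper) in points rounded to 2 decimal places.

(-0.79, -0.21)

Paired design: SE = s_d/√n = 1.5/√46 = 0.2212.
t* = 1.301; margin of error = 1.301 × 0.2212 = 0.2878.
-0.5 ± 0.2878 → (-0.79, -0.21).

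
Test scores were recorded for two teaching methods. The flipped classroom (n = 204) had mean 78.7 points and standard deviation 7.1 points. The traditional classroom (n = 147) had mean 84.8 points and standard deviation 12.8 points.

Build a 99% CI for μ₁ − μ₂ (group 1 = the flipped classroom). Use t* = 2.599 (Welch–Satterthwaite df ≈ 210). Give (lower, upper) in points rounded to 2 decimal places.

(-9.13, -3.07)

Per-group SEs: s₁/√n₁ = 7.1/√204 = 0.4971, s₂/√n₂ = 12.8/√147 = 1.0557.
Unpooled SE of the difference: √(0.24710841 + 1.11450249) = 1.1669.
Margin of error = t* · SE = 2.599 × 1.1669 = 3.0328.
x̄₁ − x̄₂ = 78.7 − 84.8 = -6.1000.
CI: -6.1000 ± 3.0328 = (-9.13, -3.07).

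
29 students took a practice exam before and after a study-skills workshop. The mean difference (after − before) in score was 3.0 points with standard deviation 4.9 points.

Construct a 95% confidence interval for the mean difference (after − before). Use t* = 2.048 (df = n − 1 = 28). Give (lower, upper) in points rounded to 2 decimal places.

This is a matched-pairs design, so SE = s_d/√n = 4.9/√29 = 0.9099.
Margin = 2.048 × 0.9099 = 1.8635; the interval is 3.0 ± 1.8635 = (1.14, 4.86).

(1.14, 4.86)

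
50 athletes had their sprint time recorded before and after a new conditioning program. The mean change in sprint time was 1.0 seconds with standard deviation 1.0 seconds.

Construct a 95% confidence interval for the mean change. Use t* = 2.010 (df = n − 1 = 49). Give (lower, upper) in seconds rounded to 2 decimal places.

This is a matched-pairs design, so SE = s_d/√n = 1.0/√50 = 0.1414.
Margin = 2.010 × 0.1414 = 0.2842; the interval is 1.0 ± 0.2842 = (0.72, 1.28).

(0.72, 1.28)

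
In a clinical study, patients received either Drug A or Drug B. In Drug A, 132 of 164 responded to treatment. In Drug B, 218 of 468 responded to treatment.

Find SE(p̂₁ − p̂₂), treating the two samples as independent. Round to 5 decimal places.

First, p̂₁ = 132/164 = 0.8049; p̂₂ = 218/468 = 0.4658.
The two standard errors are √(0.8049×0.1951/164) = 0.03094 and √(0.4658×0.5342/468) = 0.02306.
Because the samples are independent, SE_diff = √(0.03094² + 0.02306²) = 0.03859.

0.03859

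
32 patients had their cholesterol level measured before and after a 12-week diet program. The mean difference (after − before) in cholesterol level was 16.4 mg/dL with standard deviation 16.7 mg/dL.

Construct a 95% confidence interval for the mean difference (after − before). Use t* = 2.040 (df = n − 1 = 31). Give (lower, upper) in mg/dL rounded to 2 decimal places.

This is a matched-pairs design, so SE = s_d/√n = 16.7/√32 = 2.9522.
Margin = 2.040 × 2.9522 = 6.0225; the interval is 16.4 ± 6.0225 = (10.38, 22.42).

(10.38, 22.42)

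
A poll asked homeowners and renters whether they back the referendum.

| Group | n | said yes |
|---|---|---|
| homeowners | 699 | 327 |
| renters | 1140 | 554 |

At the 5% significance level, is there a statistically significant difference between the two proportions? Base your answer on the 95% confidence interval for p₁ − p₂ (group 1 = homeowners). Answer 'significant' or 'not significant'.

p̂₁ = 327/699 = 0.4678 and p̂₂ = 554/1140 = 0.4860.
SE₁ = √(p̂₁(1−p̂₁)/n₁) = √(0.4678·0.5322/699) = 0.01887; SE₂ = √(0.4860·0.5140/1140) = 0.01480.
Independent samples: SE of the difference = √(SE₁² + SE₂²) = √(0.0003560769 + 0.00021904) = 0.02398.
z* for 95% confidence is 1.960, so the margin of error is 1.960 × 0.02398 = 0.04700.
Point estimate p̂₁ − p̂₂ = 0.4678 − 0.4860 = -0.0182.
-0.0182 ± 0.04700 → (-0.06520, 0.02880).
The interval (-0.06520, 0.02880) contains 0, so the difference is not significant.

not significant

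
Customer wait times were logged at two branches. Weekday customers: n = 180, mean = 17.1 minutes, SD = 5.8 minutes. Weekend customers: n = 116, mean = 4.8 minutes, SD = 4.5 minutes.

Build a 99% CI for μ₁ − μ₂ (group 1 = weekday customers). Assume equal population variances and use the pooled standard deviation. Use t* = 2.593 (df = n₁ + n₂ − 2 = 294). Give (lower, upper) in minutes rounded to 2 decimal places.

Pooled variance s_p² = [179·5.8² + 115·4.5²] / (180+116−2) = 28.4024, so s_p = 5.3294.
SE_diff = s_p·√(1/n₁ + 1/n₂) = 5.3294·√(1/180 + 1/116) = 0.6345.
t* = 2.593; margin = 2.593 × 0.6345 = 1.6453.
Difference = 17.1 − 4.8 = 12.3000.
12.3000 ± 1.6453 → (10.65, 13.95).

(10.65, 13.95)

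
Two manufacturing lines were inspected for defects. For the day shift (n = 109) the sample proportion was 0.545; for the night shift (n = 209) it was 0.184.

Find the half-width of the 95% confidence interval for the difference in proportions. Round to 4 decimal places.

SE₁ = √(p̂₁(1−p̂₁)/n₁) = √(0.5450·0.4550/109) = 0.04770; SE₂ = √(0.1840·0.8160/209) = 0.02680.
Independent samples: SE of the difference = √(SE₁² + SE₂²) = √(0.00227529 + 0.00071824) = 0.05471.
z* for 95% confidence is 1.960, so the margin of error is 1.960 × 0.05471 = 0.10723.

0.1072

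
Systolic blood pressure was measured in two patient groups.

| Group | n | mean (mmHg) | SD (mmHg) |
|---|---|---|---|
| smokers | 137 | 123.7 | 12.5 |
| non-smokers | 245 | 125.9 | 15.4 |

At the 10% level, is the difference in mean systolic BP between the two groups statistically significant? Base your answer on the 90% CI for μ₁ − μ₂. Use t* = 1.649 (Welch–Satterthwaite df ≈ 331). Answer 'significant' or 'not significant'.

SE₁ = s₁/√n₁ = 12.5/√137 = 1.0679; SE₂ = 15.4/√245 = 0.9839.
Independent samples, unequal variances: SE_diff = √(SE₁² + SE₂²) = √(1.14041041 + 0.96805921) = 1.4521.
t* = 1.649, so margin of error = 1.649 × 1.4521 = 2.3945.
Difference in means = 123.7 − 125.9 = -2.2000.
-2.2000 ± 2.3945 → (-4.5945, 0.1945).
The interval (-4.5945, 0.1945) contains 0, so the difference is not significant.

not significant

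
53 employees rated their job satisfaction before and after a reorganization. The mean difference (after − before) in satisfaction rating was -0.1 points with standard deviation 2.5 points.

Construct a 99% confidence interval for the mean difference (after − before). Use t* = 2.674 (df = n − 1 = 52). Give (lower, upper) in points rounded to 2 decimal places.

(-1.02, 0.82)

This is a matched-pairs design, so SE = s_d/√n = 2.5/√53 = 0.3434.
Margin = 2.674 × 0.3434 = 0.9183; the interval is -0.1 ± 0.9183 = (-1.02, 0.82).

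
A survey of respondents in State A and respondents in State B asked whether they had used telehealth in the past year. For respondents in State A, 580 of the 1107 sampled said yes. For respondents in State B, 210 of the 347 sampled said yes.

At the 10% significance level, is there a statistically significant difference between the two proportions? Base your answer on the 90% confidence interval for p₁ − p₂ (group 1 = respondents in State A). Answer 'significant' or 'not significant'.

significant

First, p̂₁ = 580/1107 = 0.5239; p̂₂ = 210/347 = 0.6052.
The two standard errors are √(0.5239×0.4761/1107) = 0.01501 and √(0.6052×0.3948/347) = 0.02624.
Because the samples are independent, SE_diff = √(0.01501² + 0.02624²) = 0.03023.
Using z* = 1.645 for 90%, ME = 1.645 × 0.03023 = 0.04973.
p̂₁ − p̂₂ = -0.0813; interval -0.0813 ± 0.04973 gives (-0.13103, -0.03157).
The interval (-0.13103, -0.03157) does not contain 0, so the difference is significant.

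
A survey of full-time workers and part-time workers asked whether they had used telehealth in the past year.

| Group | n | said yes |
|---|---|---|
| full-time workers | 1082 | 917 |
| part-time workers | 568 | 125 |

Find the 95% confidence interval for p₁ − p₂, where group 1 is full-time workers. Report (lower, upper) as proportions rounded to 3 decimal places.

p̂₁ = 917/1082 = 0.8475 and p̂₂ = 125/568 = 0.2201.
SE₁ = √(p̂₁(1−p̂₁)/n₁) = √(0.8475·0.1525/1082) = 0.01093; SE₂ = √(0.2201·0.7799/568) = 0.01738.
Independent samples: SE of the difference = √(SE₁² + SE₂²) = √(0.0001194649 + 0.0003020644) = 0.02053.
z* for 95% confidence is 1.960, so the margin of error is 1.960 × 0.02053 = 0.04024.
Point estimate p̂₁ − p̂₂ = 0.8475 − 0.2201 = 0.6274.
0.6274 ± 0.04024 → (0.587, 0.668).

(0.587, 0.668)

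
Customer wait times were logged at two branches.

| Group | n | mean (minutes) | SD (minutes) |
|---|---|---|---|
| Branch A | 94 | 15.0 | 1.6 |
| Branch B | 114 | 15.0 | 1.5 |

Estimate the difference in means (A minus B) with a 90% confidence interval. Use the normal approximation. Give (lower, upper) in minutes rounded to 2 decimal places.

Per-group SEs: s₁/√n₁ = 1.6/√94 = 0.1650, s₂/√n₂ = 1.5/√114 = 0.1405.
Unpooled SE of the difference: √(0.027225 + 0.01974025) = 0.2167.
Margin of error = z* · SE = 1.645 × 0.2167 = 0.3565.
x̄₁ − x̄₂ = 15.0 − 15.0 = 0.0000.
CI: 0.0000 ± 0.3565 = (-0.36, 0.36).

(-0.36, 0.36)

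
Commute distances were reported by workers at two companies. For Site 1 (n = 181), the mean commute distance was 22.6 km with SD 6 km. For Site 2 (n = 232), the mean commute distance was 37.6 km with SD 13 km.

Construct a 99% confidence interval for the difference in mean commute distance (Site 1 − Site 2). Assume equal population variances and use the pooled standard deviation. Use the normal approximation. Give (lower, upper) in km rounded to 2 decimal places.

Pooled variance s_p² = [180·6² + 231·13²] / (181+232−2) = 110.7518, so s_p = 10.5239.
SE_diff = s_p·√(1/n₁ + 1/n₂) = 10.5239·√(1/181 + 1/232) = 1.0437.
z* = 2.576; margin = 2.576 × 1.0437 = 2.6886.
Difference = 22.6 − 37.6 = -15.0000.
-15.0000 ± 2.6886 → (-17.69, -12.31).

(-17.69, -12.31)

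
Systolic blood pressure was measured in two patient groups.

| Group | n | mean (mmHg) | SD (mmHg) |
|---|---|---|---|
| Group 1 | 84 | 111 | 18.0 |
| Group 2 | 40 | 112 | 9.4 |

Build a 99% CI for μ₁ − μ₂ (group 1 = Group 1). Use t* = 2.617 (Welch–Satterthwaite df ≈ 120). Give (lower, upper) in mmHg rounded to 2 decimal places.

(-7.45, 5.45)

Standard errors of each mean: 18.0/√84 = 1.9640 and 9.4/√40 = 1.4863.
SE(x̄₁ − x̄₂) = √(1.9640² + 1.4863²) = 2.4630 for independent samples with unequal variances.
With t* = 2.617, the margin is 2.617 × 2.4630 = 6.4457.
x̄₁ − x̄₂ = 111 − 112 = -1.0000; the interval is -1.0000 ± 6.4457 = (-7.45, 5.45).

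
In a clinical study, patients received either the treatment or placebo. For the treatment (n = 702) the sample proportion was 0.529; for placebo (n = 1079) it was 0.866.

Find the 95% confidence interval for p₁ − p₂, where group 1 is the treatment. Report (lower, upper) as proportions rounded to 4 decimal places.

(-0.3792, -0.2948)

Each SE is √(p̂(1−p̂)/n): √(0.5290·0.4710/702) = 0.01884 and √(0.8660·0.1340/1079) = 0.01037.
SE(p̂₁ − p̂₂) = √(SE₁² + SE₂²) = √(0.0003549456 + 0.0001075369) = 0.02151, since the two samples are independent.
At 95% confidence z* = 1.960; margin = 1.960 × 0.02151 = 0.04216.
The difference is 0.5290 − 0.8660 = -0.3370, so the interval is -0.3370 ± 0.04216 = (-0.3792, -0.2948).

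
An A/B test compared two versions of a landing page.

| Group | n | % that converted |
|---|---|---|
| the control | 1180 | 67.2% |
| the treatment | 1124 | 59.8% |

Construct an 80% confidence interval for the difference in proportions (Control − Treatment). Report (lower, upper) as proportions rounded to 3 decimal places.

SE₁ = √(p̂₁(1−p̂₁)/n₁) = √(0.6720·0.3280/1180) = 0.01367; SE₂ = √(0.5980·0.4020/1124) = 0.01462.
Independent samples: SE of the difference = √(SE₁² + SE₂²) = √(0.0001868689 + 0.0002137444) = 0.02002.
z* for 80% confidence is 1.282, so the margin of error is 1.282 × 0.02002 = 0.02567.
Point estimate p̂₁ − p̂₂ = 0.6720 − 0.5980 = 0.0740.
0.0740 ± 0.02567 → (0.048, 0.100).

(0.048, 0.100)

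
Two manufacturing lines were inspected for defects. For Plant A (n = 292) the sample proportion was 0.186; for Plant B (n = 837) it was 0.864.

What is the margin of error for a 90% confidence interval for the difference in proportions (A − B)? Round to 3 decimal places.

Each SE is √(p̂(1−p̂)/n): √(0.1860·0.8140/292) = 0.02277 and √(0.8640·0.1360/837) = 0.01185.
SE(p̂₁ − p̂₂) = √(SE₁² + SE₂²) = √(0.0005184729 + 0.0001404225) = 0.02567, since the two samples are independent.
At 90% confidence z* = 1.645; margin = 1.645 × 0.02567 = 0.04223.

0.042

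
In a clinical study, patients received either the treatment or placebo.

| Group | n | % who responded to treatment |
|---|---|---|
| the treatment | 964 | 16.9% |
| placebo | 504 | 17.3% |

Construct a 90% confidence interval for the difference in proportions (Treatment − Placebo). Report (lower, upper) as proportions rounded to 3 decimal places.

(-0.038, 0.030)

Each SE is √(p̂(1−p̂)/n): √(0.1690·0.8310/964) = 0.01207 and √(0.1730·0.8270/504) = 0.01685.
SE(p̂₁ − p̂₂) = √(SE₁² + SE₂²) = √(0.0001456849 + 0.0002839225) = 0.02073, since the two samples are independent.
At 90% confidence z* = 1.645; margin = 1.645 × 0.02073 = 0.03410.
The difference is 0.1690 − 0.1730 = -0.0040, so the interval is -0.0040 ± 0.03410 = (-0.038, 0.030).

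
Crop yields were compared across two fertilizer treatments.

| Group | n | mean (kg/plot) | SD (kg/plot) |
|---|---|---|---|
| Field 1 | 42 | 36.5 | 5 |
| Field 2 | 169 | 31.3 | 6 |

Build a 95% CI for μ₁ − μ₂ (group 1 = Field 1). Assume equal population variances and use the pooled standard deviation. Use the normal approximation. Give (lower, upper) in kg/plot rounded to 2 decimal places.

s_p = √[((n₁−1)s₁² + (n₂−1)s₂²)/(n₁+n₂−2)] = √[(41·5² + 168·6²)/209] = 5.8174.
SE = 5.8174·√(1/42 + 1/169) = 1.0030.
With z* = 1.960, margin = 1.960 × 1.0030 = 1.9659.
x̄₁ − x̄₂ = 36.5 − 31.3 = 5.2000; interval 5.2000 ± 1.9659 = (3.23, 7.17).

(3.23, 7.17)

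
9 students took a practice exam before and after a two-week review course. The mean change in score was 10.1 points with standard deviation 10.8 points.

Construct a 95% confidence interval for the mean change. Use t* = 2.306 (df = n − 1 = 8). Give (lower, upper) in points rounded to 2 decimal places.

(1.80, 18.40)

Paired design: SE = s_d/√n = 10.8/√9 = 3.6000.
t* = 2.306; margin of error = 2.306 × 3.6000 = 8.3016.
10.1 ± 8.3016 → (1.80, 18.40).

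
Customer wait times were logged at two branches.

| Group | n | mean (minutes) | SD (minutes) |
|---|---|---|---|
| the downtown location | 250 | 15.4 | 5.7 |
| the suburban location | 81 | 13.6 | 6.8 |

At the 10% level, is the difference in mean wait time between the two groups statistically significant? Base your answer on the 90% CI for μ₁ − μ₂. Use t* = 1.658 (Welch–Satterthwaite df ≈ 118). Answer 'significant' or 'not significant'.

significant

Per-group SEs: s₁/√n₁ = 5.7/√250 = 0.3605, s₂/√n₂ = 6.8/√81 = 0.7556.
Unpooled SE of the difference: √(0.12996025 + 0.57093136) = 0.8372.
Margin of error = t* · SE = 1.658 × 0.8372 = 1.3881.
x̄₁ − x̄₂ = 15.4 − 13.6 = 1.8000.
CI: 1.8000 ± 1.3881 = (0.4119, 3.1881).
The interval (0.4119, 3.1881) does not contain 0, so the difference is significant.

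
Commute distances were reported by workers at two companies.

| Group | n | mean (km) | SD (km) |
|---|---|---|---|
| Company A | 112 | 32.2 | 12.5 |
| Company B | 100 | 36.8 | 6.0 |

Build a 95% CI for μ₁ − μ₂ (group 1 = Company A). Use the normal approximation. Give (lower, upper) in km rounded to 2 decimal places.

(-7.20, -2.00)

Standard errors of each mean: 12.5/√112 = 1.1811 and 6.0/√100 = 0.6000.
SE(x̄₁ − x̄₂) = √(1.1811² + 0.6000²) = 1.3248 for independent samples with unequal variances.
With z* = 1.960, the margin is 1.960 × 1.3248 = 2.5966.
x̄₁ − x̄₂ = 32.2 − 36.8 = -4.6000; the interval is -4.6000 ± 2.5966 = (-7.20, -2.00).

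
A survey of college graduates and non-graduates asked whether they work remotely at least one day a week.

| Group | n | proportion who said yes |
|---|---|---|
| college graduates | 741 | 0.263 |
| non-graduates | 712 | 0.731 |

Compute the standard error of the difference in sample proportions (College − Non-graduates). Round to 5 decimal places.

The two standard errors are √(0.2630×0.7370/741) = 0.01617 and √(0.7310×0.2690/712) = 0.01662.
Because the samples are independent, SE_diff = √(0.01617² + 0.01662²) = 0.02319.

0.02319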